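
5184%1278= 72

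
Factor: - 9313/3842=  - 2^( - 1)*17^( - 1)*67^1*113^( - 1)*139^1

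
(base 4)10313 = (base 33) 9e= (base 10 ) 311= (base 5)2221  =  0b100110111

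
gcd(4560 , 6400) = 80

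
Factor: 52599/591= 89^1 = 89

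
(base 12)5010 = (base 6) 104020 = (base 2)10000111001100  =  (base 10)8652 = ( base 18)18cc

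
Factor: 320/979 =2^6*5^1*11^( - 1)*89^ ( - 1)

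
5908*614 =3627512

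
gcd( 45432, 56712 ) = 24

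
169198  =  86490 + 82708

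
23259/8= 2907 +3/8=   2907.38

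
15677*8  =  125416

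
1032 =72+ 960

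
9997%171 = 79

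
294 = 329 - 35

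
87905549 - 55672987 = 32232562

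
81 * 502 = 40662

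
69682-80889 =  -11207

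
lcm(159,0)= 0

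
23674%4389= 1729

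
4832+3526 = 8358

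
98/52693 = 98/52693 = 0.00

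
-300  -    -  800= 500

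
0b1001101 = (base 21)3e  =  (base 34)29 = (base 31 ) 2f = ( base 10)77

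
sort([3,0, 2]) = [ 0,2, 3 ]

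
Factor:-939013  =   - 47^1*19979^1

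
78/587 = 78/587 = 0.13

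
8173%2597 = 382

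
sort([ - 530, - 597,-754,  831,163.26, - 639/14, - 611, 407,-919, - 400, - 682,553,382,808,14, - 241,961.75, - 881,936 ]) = [ - 919, -881, - 754, - 682, - 611, - 597, - 530, - 400,- 241, - 639/14,14,163.26, 382,407,553, 808,831,936,961.75] 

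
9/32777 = 9/32777 = 0.00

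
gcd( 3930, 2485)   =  5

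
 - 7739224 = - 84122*92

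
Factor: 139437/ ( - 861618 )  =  - 46479/287206 = - 2^( - 1)*3^1*163^( - 1)*881^(- 1)*15493^1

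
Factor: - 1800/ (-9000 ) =1/5 = 5^( - 1)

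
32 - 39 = -7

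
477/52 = 9 + 9/52 = 9.17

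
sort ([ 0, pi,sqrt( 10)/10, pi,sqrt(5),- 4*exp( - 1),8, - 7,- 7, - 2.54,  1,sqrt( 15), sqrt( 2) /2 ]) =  [ - 7, - 7, - 2.54, - 4*exp(-1), 0,sqrt(10)/10,sqrt( 2)/2, 1,sqrt( 5),pi,pi,sqrt( 15 ), 8]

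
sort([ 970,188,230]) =[ 188 , 230,970]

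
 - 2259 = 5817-8076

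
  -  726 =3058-3784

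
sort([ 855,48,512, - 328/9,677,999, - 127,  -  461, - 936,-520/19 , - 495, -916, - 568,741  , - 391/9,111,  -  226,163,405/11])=[-936, - 916,-568, - 495, - 461, - 226, - 127, - 391/9,-328/9,-520/19 , 405/11, 48, 111, 163,512,677,  741,855 , 999]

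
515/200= 2+ 23/40=   2.58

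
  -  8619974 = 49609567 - 58229541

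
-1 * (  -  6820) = 6820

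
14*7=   98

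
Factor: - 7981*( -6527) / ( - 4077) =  - 3^(-3 )*23^1*61^1*107^1* 151^( - 1 )*347^1 = - 52091987/4077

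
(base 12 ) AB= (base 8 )203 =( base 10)131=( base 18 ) 75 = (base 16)83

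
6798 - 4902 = 1896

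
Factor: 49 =7^2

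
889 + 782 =1671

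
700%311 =78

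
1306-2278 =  - 972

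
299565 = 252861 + 46704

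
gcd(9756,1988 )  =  4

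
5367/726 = 7 + 95/242  =  7.39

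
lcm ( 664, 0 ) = 0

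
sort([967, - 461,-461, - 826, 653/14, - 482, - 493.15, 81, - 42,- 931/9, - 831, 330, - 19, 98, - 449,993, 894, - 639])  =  [ - 831, - 826, - 639, - 493.15, - 482, - 461, - 461,- 449, - 931/9, - 42, - 19, 653/14, 81 , 98, 330,894, 967, 993]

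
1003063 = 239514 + 763549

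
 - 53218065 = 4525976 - 57744041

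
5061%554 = 75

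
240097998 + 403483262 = 643581260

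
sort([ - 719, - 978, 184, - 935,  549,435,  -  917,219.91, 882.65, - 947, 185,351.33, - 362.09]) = [ - 978, - 947,  -  935,  -  917, - 719 , - 362.09, 184, 185,219.91,351.33, 435,  549, 882.65] 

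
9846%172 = 42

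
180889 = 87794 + 93095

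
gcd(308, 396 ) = 44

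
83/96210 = 83/96210 = 0.00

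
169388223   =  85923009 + 83465214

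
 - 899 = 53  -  952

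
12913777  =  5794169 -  - 7119608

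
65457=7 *9351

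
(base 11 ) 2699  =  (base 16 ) DA8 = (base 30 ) 3QG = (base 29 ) 44G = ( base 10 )3496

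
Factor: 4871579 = 41^1*118819^1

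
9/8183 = 9/8183=0.00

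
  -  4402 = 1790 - 6192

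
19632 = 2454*8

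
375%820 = 375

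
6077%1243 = 1105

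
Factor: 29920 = 2^5*5^1*11^1 * 17^1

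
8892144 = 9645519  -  753375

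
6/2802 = 1/467 = 0.00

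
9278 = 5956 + 3322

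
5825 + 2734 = 8559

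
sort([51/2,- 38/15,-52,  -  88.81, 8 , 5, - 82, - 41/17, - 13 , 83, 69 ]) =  [ - 88.81,-82,- 52,-13,-38/15,  -  41/17,5,8, 51/2, 69,83]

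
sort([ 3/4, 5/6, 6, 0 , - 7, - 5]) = [-7, - 5, 0,3/4,5/6, 6]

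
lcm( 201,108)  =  7236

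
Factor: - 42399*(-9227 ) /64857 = 130405191/21619 = 3^1*7^1*13^( -1)*673^1*1663^( -1)*9227^1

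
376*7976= 2998976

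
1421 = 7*203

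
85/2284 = 85/2284 = 0.04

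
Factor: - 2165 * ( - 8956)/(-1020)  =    -  969487/51 = - 3^ ( - 1) * 17^( - 1 ) * 433^1 * 2239^1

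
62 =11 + 51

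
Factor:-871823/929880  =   - 2^ ( - 3)*3^( - 4)*5^(  -  1)*7^(-1 )*41^( - 1 )*871823^1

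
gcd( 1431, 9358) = 1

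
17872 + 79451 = 97323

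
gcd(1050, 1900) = 50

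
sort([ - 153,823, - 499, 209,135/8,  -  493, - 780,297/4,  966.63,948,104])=[ - 780, - 499, - 493, - 153,135/8,297/4 , 104,209,823,948,966.63] 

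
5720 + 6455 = 12175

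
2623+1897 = 4520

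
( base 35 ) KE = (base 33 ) ll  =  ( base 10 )714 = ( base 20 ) 1FE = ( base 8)1312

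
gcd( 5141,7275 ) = 97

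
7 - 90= - 83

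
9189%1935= 1449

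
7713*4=30852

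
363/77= 33/7 =4.71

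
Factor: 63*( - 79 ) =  - 3^2*7^1 * 79^1 = - 4977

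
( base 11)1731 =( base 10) 2212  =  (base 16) 8A4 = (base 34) 1V2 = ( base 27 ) 30p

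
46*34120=1569520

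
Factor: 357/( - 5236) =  -2^( - 2)*3^1* 11^( - 1)= -3/44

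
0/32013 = 0 = 0.00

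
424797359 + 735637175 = 1160434534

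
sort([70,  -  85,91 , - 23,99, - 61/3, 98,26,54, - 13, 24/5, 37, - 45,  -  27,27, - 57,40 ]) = [ - 85,-57,  -  45, - 27, - 23,-61/3, - 13 , 24/5,26, 27, 37, 40,54 , 70, 91, 98,99 ]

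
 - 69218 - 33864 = -103082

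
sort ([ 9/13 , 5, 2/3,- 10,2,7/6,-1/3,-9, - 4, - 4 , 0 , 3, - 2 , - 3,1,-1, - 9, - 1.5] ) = [  -  10,-9, - 9, - 4, - 4, -3, - 2, - 1.5,-1,- 1/3,0, 2/3, 9/13,1,7/6,2,3,5 ]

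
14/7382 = 7/3691 = 0.00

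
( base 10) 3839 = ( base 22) 7KB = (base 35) 34o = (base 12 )227b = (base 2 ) 111011111111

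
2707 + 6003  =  8710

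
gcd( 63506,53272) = 2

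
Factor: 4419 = 3^2*491^1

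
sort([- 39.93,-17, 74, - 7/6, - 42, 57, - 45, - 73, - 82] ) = [-82,-73, - 45, - 42,-39.93 , - 17, - 7/6, 57,  74]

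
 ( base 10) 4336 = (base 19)c04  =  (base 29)54F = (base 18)d6g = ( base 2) 1000011110000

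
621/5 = 621/5 = 124.20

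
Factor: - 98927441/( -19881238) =2^ ( - 1 )*13^( - 1 )*653^( - 1 ) * 1171^( - 1)*1571^1*62971^1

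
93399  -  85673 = 7726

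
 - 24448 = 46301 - 70749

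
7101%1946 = 1263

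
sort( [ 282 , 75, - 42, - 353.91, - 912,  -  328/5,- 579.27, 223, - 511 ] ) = [-912, - 579.27 , - 511,  -  353.91, - 328/5, - 42, 75,223, 282 ] 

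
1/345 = 1/345 = 0.00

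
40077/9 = 4453 = 4453.00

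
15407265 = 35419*435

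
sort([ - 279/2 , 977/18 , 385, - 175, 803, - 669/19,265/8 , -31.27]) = [ - 175, - 279/2,-669/19,  -  31.27,265/8, 977/18,385, 803 ]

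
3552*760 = 2699520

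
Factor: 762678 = 2^1*3^2*7^1* 6053^1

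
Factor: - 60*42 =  - 2^3*3^2*5^1* 7^1= - 2520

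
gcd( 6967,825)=1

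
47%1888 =47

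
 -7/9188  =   - 7/9188  =  - 0.00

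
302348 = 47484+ 254864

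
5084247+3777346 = 8861593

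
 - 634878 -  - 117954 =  - 516924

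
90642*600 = 54385200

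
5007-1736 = 3271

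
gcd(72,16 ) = 8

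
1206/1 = 1206=1206.00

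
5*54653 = 273265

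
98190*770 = 75606300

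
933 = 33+900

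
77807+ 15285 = 93092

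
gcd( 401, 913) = 1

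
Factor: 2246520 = 2^3*3^1*5^1 * 97^1*193^1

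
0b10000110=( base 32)46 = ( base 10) 134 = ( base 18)78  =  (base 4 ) 2012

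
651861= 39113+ 612748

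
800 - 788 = 12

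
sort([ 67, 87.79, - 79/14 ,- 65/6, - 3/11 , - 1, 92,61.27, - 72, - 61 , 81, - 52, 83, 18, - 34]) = [ - 72, - 61,-52, - 34, - 65/6, - 79/14, - 1, - 3/11,18, 61.27,67,  81, 83, 87.79, 92 ] 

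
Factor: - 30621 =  - 3^1 * 59^1*173^1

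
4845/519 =9 + 58/173 = 9.34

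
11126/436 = 25+113/218=25.52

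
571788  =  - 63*( - 9076 )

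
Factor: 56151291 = 3^1*7^1*2673871^1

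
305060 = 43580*7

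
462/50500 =231/25250 = 0.01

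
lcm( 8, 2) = 8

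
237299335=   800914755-563615420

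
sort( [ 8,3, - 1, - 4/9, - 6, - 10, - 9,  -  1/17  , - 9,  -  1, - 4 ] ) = [ - 10, - 9, - 9, - 6,  -  4, - 1, - 1, - 4/9, - 1/17, 3,  8] 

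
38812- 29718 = 9094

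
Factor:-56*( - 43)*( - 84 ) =-2^5*3^1*7^2 * 43^1=- 202272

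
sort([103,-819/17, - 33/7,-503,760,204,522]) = [ - 503,-819/17,-33/7,103,204,522,760]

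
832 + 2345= 3177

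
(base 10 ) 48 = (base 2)110000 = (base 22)24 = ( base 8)60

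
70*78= 5460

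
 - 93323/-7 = 93323/7 = 13331.86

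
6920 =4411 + 2509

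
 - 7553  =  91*(-83)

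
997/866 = 997/866 = 1.15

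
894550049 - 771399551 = 123150498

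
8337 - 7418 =919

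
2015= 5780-3765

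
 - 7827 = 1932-9759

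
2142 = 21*102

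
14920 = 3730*4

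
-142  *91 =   -  12922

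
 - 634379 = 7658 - 642037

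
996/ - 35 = -996/35 = - 28.46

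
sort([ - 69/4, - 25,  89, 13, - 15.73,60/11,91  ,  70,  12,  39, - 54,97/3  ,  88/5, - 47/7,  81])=[ - 54,-25, - 69/4, - 15.73, - 47/7, 60/11,12,13 , 88/5 , 97/3, 39,70,81,89,91] 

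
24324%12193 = 12131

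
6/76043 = 6/76043 = 0.00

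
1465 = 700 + 765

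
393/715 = 393/715 = 0.55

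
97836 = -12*( - 8153)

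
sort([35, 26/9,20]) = [ 26/9,  20,35]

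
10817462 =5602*1931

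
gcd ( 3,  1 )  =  1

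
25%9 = 7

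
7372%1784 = 236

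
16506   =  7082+9424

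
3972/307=12+288/307 = 12.94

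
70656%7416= 3912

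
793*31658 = 25104794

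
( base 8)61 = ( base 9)54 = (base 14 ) 37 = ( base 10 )49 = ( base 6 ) 121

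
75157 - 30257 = 44900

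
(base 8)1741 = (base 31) 111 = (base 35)SD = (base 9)1323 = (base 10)993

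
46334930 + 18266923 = 64601853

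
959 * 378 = 362502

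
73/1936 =73/1936  =  0.04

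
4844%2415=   14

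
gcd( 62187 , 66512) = 1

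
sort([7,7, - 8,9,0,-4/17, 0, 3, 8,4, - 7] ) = [- 8, - 7, - 4/17,0,  0,3,4 , 7,7,8,9 ]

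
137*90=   12330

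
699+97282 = 97981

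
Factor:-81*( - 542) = 43902 = 2^1*3^4*271^1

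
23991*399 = 9572409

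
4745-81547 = -76802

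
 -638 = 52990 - 53628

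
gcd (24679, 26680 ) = 667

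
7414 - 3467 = 3947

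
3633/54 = 67 + 5/18 = 67.28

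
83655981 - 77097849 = 6558132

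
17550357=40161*437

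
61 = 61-0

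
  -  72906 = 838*( - 87 ) 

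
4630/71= 4630/71= 65.21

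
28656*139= 3983184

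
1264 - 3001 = - 1737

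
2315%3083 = 2315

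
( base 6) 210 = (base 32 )2e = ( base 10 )78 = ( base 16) 4e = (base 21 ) 3f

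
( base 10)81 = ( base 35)2b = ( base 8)121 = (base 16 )51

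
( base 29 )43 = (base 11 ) A9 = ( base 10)119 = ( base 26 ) 4F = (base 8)167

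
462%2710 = 462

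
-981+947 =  - 34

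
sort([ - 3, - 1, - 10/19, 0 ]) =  [-3, - 1, - 10/19, 0]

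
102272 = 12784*8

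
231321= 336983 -105662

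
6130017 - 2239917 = 3890100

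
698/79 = 8 + 66/79  =  8.84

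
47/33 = 47/33 = 1.42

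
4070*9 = 36630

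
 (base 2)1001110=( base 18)46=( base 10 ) 78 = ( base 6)210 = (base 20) 3i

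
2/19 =2/19 = 0.11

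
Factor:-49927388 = - 2^2*7^1*23^1*77527^1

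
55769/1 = 55769 = 55769.00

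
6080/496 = 380/31= 12.26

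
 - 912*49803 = - 45420336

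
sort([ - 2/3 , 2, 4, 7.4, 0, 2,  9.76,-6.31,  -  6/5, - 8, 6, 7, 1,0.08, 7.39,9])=[-8, - 6.31,  -  6/5 ,  -  2/3, 0, 0.08, 1, 2, 2,4,  6, 7,7.39,7.4,  9,9.76]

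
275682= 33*8354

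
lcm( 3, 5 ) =15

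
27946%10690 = 6566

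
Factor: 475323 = 3^1*19^1 * 31^1*269^1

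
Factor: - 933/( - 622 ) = 3/2= 2^( - 1)* 3^1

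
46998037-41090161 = 5907876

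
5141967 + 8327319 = 13469286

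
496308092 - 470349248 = 25958844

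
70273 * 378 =26563194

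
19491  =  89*219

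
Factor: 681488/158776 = 382/89 = 2^1*89^( -1)*191^1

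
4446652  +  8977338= 13423990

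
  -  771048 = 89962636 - 90733684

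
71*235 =16685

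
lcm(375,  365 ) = 27375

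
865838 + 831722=1697560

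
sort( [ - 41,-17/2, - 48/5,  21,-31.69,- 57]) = [ - 57,-41, -31.69, - 48/5, - 17/2,  21 ] 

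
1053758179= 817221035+236537144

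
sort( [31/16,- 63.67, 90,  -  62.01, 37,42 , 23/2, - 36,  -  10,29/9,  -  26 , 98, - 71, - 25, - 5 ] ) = [-71,-63.67, - 62.01, - 36, - 26, - 25, - 10, - 5 , 31/16, 29/9, 23/2, 37, 42, 90, 98] 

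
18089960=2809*6440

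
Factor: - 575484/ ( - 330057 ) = 2^2 *3^( - 1)*13^(  -  1 )*17^1 = 68/39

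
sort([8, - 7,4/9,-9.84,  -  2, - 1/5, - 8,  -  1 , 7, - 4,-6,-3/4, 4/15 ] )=[ - 9.84, - 8,-7, - 6, - 4 ,  -  2,  -  1,-3/4, - 1/5, 4/15, 4/9,7,  8]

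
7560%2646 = 2268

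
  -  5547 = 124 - 5671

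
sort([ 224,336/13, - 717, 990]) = [  -  717,336/13,224,990 ]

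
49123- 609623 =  - 560500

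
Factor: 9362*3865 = 36184130 = 2^1*5^1*31^1*151^1*773^1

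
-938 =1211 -2149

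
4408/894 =4 + 416/447 = 4.93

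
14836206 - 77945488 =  - 63109282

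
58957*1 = 58957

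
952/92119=952/92119 = 0.01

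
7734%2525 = 159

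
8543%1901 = 939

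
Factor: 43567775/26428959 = 3^(  -  2)*5^2*1742711^1*2936551^( - 1) 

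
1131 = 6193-5062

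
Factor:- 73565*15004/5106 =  - 2^1*3^( - 1 )*5^1*11^2*23^( - 1 )*31^1 *37^( - 1) * 14713^1 = - 551884630/2553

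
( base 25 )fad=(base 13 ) 4505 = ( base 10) 9638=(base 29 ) bda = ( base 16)25a6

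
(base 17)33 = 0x36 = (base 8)66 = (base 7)105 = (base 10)54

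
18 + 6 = 24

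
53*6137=325261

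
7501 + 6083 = 13584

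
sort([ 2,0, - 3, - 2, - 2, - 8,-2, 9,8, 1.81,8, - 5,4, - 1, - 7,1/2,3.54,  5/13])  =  [ - 8, -7, - 5, - 3, - 2,-2,  -  2, - 1,0,5/13,1/2,1.81,  2, 3.54 , 4,8,8,9]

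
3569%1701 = 167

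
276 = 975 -699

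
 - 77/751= - 1 + 674/751 = - 0.10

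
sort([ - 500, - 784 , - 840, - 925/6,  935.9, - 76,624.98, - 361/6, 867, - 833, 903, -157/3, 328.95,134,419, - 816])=[-840, - 833, - 816,  -  784, - 500, - 925/6,- 76,-361/6, -157/3,  134, 328.95, 419,  624.98, 867,  903,935.9 ]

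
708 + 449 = 1157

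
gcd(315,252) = 63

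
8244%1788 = 1092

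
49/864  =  49/864 = 0.06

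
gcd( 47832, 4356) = 12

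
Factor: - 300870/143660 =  - 2^ (-1 ) * 3^2*11^( - 1)*653^ ( - 1 )*3343^1 =- 30087/14366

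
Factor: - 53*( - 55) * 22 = 64130 = 2^1*5^1*11^2*53^1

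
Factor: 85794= 2^1*3^1*79^1 * 181^1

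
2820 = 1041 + 1779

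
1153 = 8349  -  7196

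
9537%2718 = 1383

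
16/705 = 16/705 = 0.02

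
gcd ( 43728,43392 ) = 48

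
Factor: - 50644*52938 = - 2680992072= - 2^3*3^2*11^1*17^1*173^1  *  1151^1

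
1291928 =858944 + 432984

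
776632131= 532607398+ 244024733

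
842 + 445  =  1287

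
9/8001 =1/889 = 0.00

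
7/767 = 7/767 = 0.01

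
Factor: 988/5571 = 2^2 * 3^( - 2) * 13^1*19^1*619^( - 1)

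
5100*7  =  35700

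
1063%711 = 352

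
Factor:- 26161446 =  - 2^1*3^1*4360241^1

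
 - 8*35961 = - 287688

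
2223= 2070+153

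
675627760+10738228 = 686365988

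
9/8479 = 9/8479 = 0.00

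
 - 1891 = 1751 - 3642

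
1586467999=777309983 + 809158016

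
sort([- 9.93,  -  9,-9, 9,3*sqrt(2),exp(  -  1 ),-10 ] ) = [ - 10,-9.93,- 9, - 9, exp( - 1),3*sqrt (2),9] 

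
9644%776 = 332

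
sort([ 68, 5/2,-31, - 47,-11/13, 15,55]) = [ - 47, - 31, - 11/13,5/2,15,55,68]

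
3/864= 1/288= 0.00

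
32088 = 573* 56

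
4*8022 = 32088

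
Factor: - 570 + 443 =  - 127   =  -127^1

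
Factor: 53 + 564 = 617^1=   617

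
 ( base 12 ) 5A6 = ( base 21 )1j6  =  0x34E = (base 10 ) 846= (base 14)446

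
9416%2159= 780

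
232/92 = 2 + 12/23 = 2.52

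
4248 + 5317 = 9565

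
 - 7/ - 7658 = 1/1094 = 0.00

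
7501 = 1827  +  5674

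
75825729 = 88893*853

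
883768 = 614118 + 269650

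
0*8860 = 0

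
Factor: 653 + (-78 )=575 = 5^2*23^1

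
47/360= 47/360 = 0.13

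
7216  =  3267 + 3949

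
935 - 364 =571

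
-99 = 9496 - 9595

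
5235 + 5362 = 10597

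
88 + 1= 89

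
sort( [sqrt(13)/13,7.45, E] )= [ sqrt(13)/13 , E,7.45 ] 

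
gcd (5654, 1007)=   1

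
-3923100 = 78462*( - 50 )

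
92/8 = 11 +1/2 = 11.50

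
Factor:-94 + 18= - 76=- 2^2*19^1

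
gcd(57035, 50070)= 5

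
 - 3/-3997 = 3/3997 = 0.00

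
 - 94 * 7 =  - 658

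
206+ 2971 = 3177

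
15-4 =11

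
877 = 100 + 777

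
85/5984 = 5/352 =0.01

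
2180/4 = 545  =  545.00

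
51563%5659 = 632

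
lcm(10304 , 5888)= 41216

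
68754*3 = 206262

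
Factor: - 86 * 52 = - 2^3*13^1* 43^1=- 4472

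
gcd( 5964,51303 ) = 21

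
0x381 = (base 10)897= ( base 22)1ih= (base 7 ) 2421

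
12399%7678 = 4721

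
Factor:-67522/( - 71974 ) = 7^1*13^1 * 97^(- 1 ) = 91/97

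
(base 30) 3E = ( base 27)3n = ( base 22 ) 4g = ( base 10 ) 104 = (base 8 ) 150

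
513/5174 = 513/5174=0.10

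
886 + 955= 1841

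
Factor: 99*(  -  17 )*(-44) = 2^2*3^2 * 11^2*17^1 = 74052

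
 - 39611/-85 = 466+1/85 = 466.01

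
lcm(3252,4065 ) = 16260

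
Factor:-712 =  - 2^3 * 89^1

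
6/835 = 6/835= 0.01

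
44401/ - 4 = - 11101 + 3/4  =  - 11100.25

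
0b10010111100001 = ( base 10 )9697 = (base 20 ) 144h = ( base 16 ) 25e1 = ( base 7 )40162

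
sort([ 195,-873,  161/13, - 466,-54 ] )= [ - 873, - 466,-54, 161/13, 195 ] 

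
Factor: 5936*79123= 2^4*7^1*11^1*53^1*7193^1  =  469674128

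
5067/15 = 337 + 4/5= 337.80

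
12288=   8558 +3730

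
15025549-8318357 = 6707192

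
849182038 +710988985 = 1560171023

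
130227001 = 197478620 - 67251619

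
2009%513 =470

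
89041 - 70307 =18734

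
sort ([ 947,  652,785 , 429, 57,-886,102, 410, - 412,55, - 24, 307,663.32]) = [ - 886, - 412,-24,55, 57,102,  307,410, 429 , 652,663.32,785, 947] 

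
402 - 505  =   - 103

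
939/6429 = 313/2143= 0.15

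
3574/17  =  3574/17 = 210.24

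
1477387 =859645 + 617742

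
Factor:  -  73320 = -2^3 * 3^1*5^1*13^1*47^1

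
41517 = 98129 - 56612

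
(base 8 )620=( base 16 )190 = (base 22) I4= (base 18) 144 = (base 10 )400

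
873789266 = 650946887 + 222842379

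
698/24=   29 + 1/12 =29.08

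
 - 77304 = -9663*8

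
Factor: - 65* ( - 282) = 2^1*3^1*5^1*13^1*47^1 = 18330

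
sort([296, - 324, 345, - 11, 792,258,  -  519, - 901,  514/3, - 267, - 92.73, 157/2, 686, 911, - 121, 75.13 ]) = [ - 901, - 519, - 324, - 267,-121, - 92.73, - 11,75.13, 157/2,514/3, 258, 296, 345, 686, 792,911 ]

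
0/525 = 0 = 0.00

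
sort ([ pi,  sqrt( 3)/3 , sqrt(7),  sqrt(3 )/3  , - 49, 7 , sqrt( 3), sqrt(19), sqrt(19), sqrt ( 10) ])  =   [-49,  sqrt(3)/3, sqrt( 3 )/3,sqrt (3),sqrt (7),pi , sqrt(10 ),sqrt( 19), sqrt(19) , 7]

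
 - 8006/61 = -132  +  46/61  =  - 131.25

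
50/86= 25/43=0.58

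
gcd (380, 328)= 4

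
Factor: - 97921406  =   - 2^1*11^1 * 43^1*103511^1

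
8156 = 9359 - 1203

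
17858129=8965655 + 8892474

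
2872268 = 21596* 133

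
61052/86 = 30526/43 = 709.91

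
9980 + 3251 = 13231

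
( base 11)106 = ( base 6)331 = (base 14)91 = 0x7f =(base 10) 127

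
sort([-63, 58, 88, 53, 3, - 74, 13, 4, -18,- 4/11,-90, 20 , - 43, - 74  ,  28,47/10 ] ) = [ -90 , - 74, - 74, - 63, - 43 ,- 18, - 4/11,3,  4, 47/10, 13, 20, 28, 53, 58, 88]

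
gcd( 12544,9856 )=896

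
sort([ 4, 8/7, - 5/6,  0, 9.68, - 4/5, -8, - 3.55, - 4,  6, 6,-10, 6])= [ - 10, - 8, - 4, - 3.55, - 5/6, - 4/5,0,8/7 , 4,6,6, 6, 9.68 ]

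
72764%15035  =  12624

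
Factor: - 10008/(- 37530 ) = 4/15=2^2*3^(  -  1) *5^( - 1 )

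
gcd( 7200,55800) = 1800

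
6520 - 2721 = 3799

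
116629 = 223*523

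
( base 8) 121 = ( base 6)213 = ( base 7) 144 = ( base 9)100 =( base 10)81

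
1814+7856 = 9670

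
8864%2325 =1889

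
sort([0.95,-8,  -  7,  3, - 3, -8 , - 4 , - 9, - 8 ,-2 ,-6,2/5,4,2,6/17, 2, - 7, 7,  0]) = [ - 9 ,-8, - 8, - 8, - 7,  -  7,  -  6 , - 4 ,-3  ,-2,  0 , 6/17,2/5, 0.95, 2,2, 3 , 4 , 7] 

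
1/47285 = 1/47285  =  0.00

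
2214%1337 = 877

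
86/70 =43/35 = 1.23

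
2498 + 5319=7817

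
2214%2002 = 212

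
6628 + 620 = 7248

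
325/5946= 325/5946 = 0.05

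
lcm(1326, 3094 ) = 9282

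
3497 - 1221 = 2276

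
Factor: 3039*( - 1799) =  - 3^1*7^1 * 257^1*1013^1 = - 5467161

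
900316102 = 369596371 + 530719731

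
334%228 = 106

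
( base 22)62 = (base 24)5E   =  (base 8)206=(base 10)134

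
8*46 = 368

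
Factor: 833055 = 3^1* 5^1 * 19^1* 37^1*79^1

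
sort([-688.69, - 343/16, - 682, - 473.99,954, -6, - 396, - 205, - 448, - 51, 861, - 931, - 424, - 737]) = [-931 , - 737 , - 688.69, - 682, - 473.99,-448, - 424,-396, - 205 , - 51,-343/16, - 6,861,  954]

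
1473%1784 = 1473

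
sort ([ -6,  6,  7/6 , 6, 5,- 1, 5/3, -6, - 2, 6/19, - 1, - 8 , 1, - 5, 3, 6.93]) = [-8, - 6, - 6,  -  5, - 2, - 1 , - 1,6/19, 1, 7/6 , 5/3,3, 5,6,6 , 6.93]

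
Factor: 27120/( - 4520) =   -  6  =  - 2^1*3^1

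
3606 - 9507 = - 5901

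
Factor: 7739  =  71^1*109^1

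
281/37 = 7 + 22/37=7.59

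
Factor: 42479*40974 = 1740534546 =2^1*3^1 * 107^1 *397^1*6829^1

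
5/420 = 1/84 = 0.01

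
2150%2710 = 2150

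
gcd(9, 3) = 3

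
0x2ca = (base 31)n1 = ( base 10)714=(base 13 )42c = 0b1011001010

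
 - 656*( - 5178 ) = 3396768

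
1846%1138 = 708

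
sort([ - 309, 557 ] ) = [ - 309 , 557 ]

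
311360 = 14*22240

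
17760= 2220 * 8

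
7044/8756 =1761/2189= 0.80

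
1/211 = 1/211=0.00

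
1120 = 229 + 891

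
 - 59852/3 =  - 19951 + 1/3 = - 19950.67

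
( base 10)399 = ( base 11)333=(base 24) GF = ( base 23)h8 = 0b110001111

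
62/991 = 62/991= 0.06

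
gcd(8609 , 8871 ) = 1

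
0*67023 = 0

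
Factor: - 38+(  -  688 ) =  - 2^1*3^1*11^2 = - 726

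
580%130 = 60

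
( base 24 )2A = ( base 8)72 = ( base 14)42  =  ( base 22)2e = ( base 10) 58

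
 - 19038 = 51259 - 70297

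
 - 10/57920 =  - 1 + 5791/5792=- 0.00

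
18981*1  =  18981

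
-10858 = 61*(-178 ) 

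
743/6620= 743/6620 = 0.11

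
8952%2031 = 828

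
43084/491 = 87+367/491= 87.75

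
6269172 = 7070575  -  801403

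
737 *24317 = 17921629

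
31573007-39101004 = - 7527997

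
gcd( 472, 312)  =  8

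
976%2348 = 976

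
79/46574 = 79/46574 = 0.00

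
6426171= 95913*67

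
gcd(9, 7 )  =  1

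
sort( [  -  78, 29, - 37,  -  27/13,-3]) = [  -  78, - 37, - 3, - 27/13, 29 ]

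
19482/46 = 9741/23= 423.52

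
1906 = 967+939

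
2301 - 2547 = -246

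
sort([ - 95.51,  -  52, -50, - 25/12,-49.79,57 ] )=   [ - 95.51 ,-52, - 50,- 49.79  , - 25/12,57] 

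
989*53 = 52417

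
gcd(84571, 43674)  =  1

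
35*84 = 2940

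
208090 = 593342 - 385252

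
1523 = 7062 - 5539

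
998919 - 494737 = 504182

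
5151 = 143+5008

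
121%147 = 121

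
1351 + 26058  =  27409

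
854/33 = 25 + 29/33 = 25.88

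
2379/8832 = 793/2944 = 0.27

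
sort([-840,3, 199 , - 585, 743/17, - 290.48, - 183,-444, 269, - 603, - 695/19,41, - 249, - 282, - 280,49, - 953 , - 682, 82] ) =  [ - 953, - 840, - 682, - 603, - 585, - 444, - 290.48, - 282, - 280, - 249,-183, - 695/19, 3,41, 743/17,49,82, 199, 269]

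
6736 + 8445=15181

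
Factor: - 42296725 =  - 5^2*1691869^1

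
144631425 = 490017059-345385634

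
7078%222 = 196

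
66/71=66/71 = 0.93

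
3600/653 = 5 + 335/653 =5.51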